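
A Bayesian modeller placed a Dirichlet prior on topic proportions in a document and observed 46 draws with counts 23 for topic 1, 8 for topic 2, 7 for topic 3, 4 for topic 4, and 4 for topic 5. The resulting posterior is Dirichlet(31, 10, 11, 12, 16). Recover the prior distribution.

For a Dirichlet(α) prior with multinomial counts c, the posterior is Dirichlet(α + c) componentwise.
Subtract each count from the matching posterior parameter: 31−23=8, 10−8=2, 11−7=4, 12−4=8, 16−4=12.

Dirichlet(8, 2, 4, 8, 12)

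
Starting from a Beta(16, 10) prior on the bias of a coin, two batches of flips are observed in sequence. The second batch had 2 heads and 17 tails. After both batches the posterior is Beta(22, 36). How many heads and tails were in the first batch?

4 heads and 9 tails

Sequential conjugate updates are equivalent to a single update on the pooled data, so total successes = posterior α − prior α and total failures = posterior β − prior β.
Total across both batches: 22−16=6 heads, 36−10=26 tails.
Subtract the second batch: 6−2=4 heads and 26−17=9 tails.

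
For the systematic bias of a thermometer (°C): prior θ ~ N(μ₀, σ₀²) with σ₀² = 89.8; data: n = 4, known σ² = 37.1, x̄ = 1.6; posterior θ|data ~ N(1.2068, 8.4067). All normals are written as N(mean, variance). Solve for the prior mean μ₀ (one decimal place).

μ₀ = -2.6

The posterior mean is a precision-weighted average: μ_n = (τ₀μ₀ + τ_data·x̄)/(τ₀+τ_data), with τ₀=1/σ₀² and τ_data=n/σ².
Here τ₀ = 1/89.8 = 0.011136 and τ_data = 4/37.1 = 0.107817, so τ_n = 0.118953.
Rearranging for μ₀: μ₀ = (μ_n·τ_n − τ_data·x̄)/τ₀ = (1.2068·0.118953 − 0.107817·1.6) / 0.011136 = -0.028955/0.011136 ≈ -2.6.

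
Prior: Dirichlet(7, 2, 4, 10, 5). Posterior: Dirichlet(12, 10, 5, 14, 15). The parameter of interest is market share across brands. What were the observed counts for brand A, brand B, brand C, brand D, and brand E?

For a Dirichlet(α) prior with multinomial counts c, the posterior is Dirichlet(α + c) componentwise.
Counts are posterior − prior componentwise: 12−7=5, 10−2=8, 5−4=1, 14−10=4, 15−5=10.

counts (5, 8, 1, 4, 10)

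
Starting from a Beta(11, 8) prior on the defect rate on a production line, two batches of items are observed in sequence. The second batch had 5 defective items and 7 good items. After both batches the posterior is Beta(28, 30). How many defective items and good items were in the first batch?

12 defective items and 15 good items

Because Beta–binomial updating is additive in the counts, the combined data contributed (α_post−α_prior, β_post−β_prior) successes and failures.
Total across both batches: 28−11=17 defective items, 30−8=22 good items.
Subtract the second batch: 17−5=12 defective items and 22−7=15 good items.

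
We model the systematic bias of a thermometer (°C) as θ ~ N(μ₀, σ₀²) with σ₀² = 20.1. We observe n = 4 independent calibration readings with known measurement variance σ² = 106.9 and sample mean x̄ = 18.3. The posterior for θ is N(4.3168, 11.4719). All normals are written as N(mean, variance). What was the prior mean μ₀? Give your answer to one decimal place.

The posterior mean is a precision-weighted average: μ_n = (τ₀μ₀ + τ_data·x̄)/(τ₀+τ_data), with τ₀=1/σ₀² and τ_data=n/σ².
Here τ₀ = 1/20.1 = 0.049751 and τ_data = 4/106.9 = 0.037418, so τ_n = 0.087169.
Rearranging for μ₀: μ₀ = (μ_n·τ_n − τ_data·x̄)/τ₀ = (4.3168·0.087169 − 0.037418·18.3) / 0.049751 = -0.308458/0.049751 ≈ -6.2.

μ₀ = -6.2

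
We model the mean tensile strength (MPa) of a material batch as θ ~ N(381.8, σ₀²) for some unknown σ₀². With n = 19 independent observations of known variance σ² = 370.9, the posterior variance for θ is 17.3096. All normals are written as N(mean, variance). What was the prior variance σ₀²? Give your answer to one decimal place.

Posterior precision equals prior precision plus data precision: 1/σ_n² = 1/σ₀² + n/σ².
So 1/σ₀² = 1/17.3096 − 19/370.9 = 0.057771 − 0.051227 = 0.006544.
Hence σ₀² = 1/0.006544 ≈ 152.8.

σ₀² = 152.8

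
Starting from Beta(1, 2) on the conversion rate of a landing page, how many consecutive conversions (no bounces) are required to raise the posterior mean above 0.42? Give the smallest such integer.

k = 1

After k conversions and 0 bounces the posterior is Beta(1+k, 2), with mean (1+k)/(1+2+k).
Set (1+k)/(3+k) > 0.42 and solve: k > (0.42·3 − 1)/(1 − 0.42) = 0.448.
The smallest integer exceeding 0.448 is 1.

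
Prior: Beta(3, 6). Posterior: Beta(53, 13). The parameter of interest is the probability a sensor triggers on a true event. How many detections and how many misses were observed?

Under Beta–binomial conjugacy the posterior parameters are (α+s, β+f).
Match parameters: s=53−3=50, f=13−6=7.

50 detections and 7 misses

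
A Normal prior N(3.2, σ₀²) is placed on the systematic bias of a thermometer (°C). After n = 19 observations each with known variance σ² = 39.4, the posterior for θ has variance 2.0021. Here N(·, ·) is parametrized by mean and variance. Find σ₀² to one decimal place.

Posterior precision equals prior precision plus data precision: 1/σ_n² = 1/σ₀² + n/σ².
So 1/σ₀² = 1/2.0021 − 19/39.4 = 0.499476 − 0.482234 = 0.017242.
Hence σ₀² = 1/0.017242 ≈ 58.0.

σ₀² = 58.0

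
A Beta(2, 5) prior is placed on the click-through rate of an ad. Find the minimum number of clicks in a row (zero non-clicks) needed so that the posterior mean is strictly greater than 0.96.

k = 119

After k clicks and 0 non-clicks the posterior is Beta(2+k, 5), with mean (2+k)/(2+5+k).
Set (2+k)/(7+k) > 0.96 and solve: k > (0.96·7 − 2)/(1 − 0.96) = 118.000.
The smallest integer exceeding 118.000 is 119, and checking k=119: (121)/(126) = 0.9603 > 0.96.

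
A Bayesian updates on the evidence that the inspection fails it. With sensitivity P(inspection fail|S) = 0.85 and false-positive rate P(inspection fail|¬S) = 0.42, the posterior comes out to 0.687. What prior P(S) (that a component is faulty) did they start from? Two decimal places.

P(S) = 0.52

Bayes' rule in odds form gives O(S|E) = O(S)·[P(E|S)/P(E|¬S)], hence O(S) = O(S|E)/LR.
Posterior odds = 0.687/(1−0.687) = 2.1949. LR = 0.85/0.42 = 2.0238.
Prior odds = 2.1949/2.0238 = 1.0845, so P(S) = 1.0845/(1+1.0845) ≈ 0.52.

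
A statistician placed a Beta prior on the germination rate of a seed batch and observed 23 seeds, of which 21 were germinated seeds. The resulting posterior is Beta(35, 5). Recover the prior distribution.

Beta(14, 3)

A Beta(α, β) prior with s successes and f failures in binomial data gives a Beta(α+s, β+f) posterior.
Subtract the data counts: 35−21=14, 5−2=3.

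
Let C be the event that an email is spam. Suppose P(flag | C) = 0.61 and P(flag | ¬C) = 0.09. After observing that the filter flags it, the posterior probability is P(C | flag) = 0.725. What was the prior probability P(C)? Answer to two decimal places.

Bayes' rule in odds form gives O(C|E) = O(C)·[P(E|C)/P(E|¬C)], hence O(C) = O(C|E)/LR.
Posterior odds = 0.725/(1−0.725) = 2.6364. LR = 0.61/0.09 = 6.7778.
Prior odds = 2.6364/6.7778 = 0.3890, so P(C) = 0.3890/(1+0.3890) ≈ 0.28.

P(C) = 0.28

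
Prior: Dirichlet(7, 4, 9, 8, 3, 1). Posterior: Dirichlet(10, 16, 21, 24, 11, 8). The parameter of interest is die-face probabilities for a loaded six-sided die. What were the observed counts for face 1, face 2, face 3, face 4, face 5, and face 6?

counts (3, 12, 12, 16, 8, 7)

For a Dirichlet(α) prior with multinomial counts c, the posterior is Dirichlet(α + c) componentwise.
Counts are posterior − prior componentwise: 10−7=3, 16−4=12, 21−9=12, 24−8=16, 11−3=8, 8−1=7.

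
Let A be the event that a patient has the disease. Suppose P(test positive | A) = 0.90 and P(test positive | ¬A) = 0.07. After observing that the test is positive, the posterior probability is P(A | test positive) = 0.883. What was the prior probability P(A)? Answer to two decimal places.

Bayes' rule in odds form gives O(A|E) = O(A)·[P(E|A)/P(E|¬A)], hence O(A) = O(A|E)/LR.
Posterior odds = 0.883/(1−0.883) = 7.5470. LR = 0.90/0.07 = 12.8571.
Prior odds = 7.5470/12.8571 = 0.5870, so P(A) = 0.5870/(1+0.5870) ≈ 0.37.

P(A) = 0.37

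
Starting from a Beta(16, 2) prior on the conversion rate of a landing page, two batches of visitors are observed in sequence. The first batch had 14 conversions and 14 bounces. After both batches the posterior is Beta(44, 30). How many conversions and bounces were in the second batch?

14 conversions and 14 bounces

Because Beta–binomial updating is additive in the counts, the combined data contributed (α_post−α_prior, β_post−β_prior) successes and failures.
Total across both batches: 44−16=28 conversions, 30−2=28 bounces.
Subtract the first batch: 28−14=14 conversions and 28−14=14 bounces.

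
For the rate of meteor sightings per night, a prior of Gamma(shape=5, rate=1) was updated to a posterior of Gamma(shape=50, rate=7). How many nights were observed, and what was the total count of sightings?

n = 6 nights with total 45 sightings

A Gamma(α, β) prior (rate parametrization) on a Poisson rate with n observations summing to S gives posterior Gamma(α+S, β+n).
Matching: Σxᵢ = 50 − 5 = 45 and n = 7 − 1 = 6.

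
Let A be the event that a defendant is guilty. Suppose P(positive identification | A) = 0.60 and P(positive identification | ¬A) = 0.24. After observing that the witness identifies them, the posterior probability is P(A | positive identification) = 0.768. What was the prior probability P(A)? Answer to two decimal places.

P(A) = 0.57

Bayes' rule in odds form gives O(A|E) = O(A)·[P(E|A)/P(E|¬A)], hence O(A) = O(A|E)/LR.
Posterior odds = 0.768/(1−0.768) = 3.3103. LR = 0.60/0.24 = 2.5000.
Prior odds = 3.3103/2.5000 = 1.3241, so P(A) = 1.3241/(1+1.3241) ≈ 0.57.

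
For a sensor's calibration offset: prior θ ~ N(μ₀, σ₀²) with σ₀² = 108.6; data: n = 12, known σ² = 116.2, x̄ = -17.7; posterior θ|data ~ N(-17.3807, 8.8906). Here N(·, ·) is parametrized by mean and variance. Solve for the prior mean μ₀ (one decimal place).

μ₀ = -13.8

The posterior mean is a precision-weighted average: μ_n = (τ₀μ₀ + τ_data·x̄)/(τ₀+τ_data), with τ₀=1/σ₀² and τ_data=n/σ².
Here τ₀ = 1/108.6 = 0.009208 and τ_data = 12/116.2 = 0.103270, so τ_n = 0.112478.
Rearranging for μ₀: μ₀ = (μ_n·τ_n − τ_data·x̄)/τ₀ = (-17.3807·0.112478 − 0.103270·-17.7) / 0.009208 = -0.127067/0.009208 ≈ -13.8.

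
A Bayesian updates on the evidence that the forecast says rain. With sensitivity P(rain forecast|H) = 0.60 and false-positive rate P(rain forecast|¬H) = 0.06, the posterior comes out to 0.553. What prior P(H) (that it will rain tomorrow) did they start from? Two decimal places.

P(H) = 0.11

Bayes' rule in odds form gives O(H|E) = O(H)·[P(E|H)/P(E|¬H)], hence O(H) = O(H|E)/LR.
Posterior odds = 0.553/(1−0.553) = 1.2371. LR = 0.60/0.06 = 10.0000.
Prior odds = 1.2371/10.0000 = 0.1237, so P(H) = 0.1237/(1+0.1237) ≈ 0.11.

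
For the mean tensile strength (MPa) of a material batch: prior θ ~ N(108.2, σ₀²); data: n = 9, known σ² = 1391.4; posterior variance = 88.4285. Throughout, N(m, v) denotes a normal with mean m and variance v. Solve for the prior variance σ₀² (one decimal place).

σ₀² = 206.6

For the Normal–Normal model with known σ², precisions add: τ_n = τ₀ + n/σ².
So 1/σ₀² = 1/88.4285 − 9/1391.4 = 0.011309 − 0.006468 = 0.004841.
Hence σ₀² = 1/0.004841 ≈ 206.6.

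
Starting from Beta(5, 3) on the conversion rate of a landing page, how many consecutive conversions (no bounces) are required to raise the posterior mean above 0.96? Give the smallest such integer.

After k conversions and 0 bounces the posterior is Beta(5+k, 3), with mean (5+k)/(5+3+k).
Set (5+k)/(8+k) > 0.96 and solve: k > (0.96·8 − 5)/(1 − 0.96) = 67.000.
The smallest integer exceeding 67.000 is 68.

k = 68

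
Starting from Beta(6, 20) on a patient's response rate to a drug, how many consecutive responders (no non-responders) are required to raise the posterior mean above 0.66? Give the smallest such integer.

k = 33

After k responders and 0 non-responders the posterior is Beta(6+k, 20), with mean (6+k)/(6+20+k).
Set (6+k)/(26+k) > 0.66 and solve: k > (0.66·26 − 6)/(1 − 0.66) = 32.824.
The smallest integer exceeding 32.824 is 33, and checking k=33: (39)/(59) = 0.6610 > 0.66.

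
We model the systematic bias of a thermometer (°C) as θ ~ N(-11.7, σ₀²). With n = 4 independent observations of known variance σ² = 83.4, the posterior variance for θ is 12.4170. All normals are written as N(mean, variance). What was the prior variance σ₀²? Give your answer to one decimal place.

For the Normal–Normal model with known σ², precisions add: τ_n = τ₀ + n/σ².
So 1/σ₀² = 1/12.4170 − 4/83.4 = 0.080535 − 0.047962 = 0.032573.
Hence σ₀² = 1/0.032573 ≈ 30.7.

σ₀² = 30.7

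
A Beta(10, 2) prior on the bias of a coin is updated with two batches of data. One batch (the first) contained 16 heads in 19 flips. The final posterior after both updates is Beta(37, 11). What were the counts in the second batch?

11 heads and 6 tails

Sequential conjugate updates are equivalent to a single update on the pooled data, so total successes = posterior α − prior α and total failures = posterior β − prior β.
Total across both batches: 37−10=27 heads, 11−2=9 tails.
Subtract the first batch: 27−16=11 heads and 9−3=6 tails.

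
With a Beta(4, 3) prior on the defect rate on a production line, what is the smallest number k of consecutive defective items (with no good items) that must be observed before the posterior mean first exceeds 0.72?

k = 4

After k defective items and 0 good items the posterior is Beta(4+k, 3), with mean (4+k)/(4+3+k).
Set (4+k)/(7+k) > 0.72 and solve: k > (0.72·7 − 4)/(1 − 0.72) = 3.714.
The smallest integer exceeding 3.714 is 4.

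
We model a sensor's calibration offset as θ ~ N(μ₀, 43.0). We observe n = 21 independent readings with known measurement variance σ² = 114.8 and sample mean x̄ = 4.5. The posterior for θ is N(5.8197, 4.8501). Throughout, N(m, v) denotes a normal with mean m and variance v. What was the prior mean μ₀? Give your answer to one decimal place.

The posterior mean is a precision-weighted average: μ_n = (τ₀μ₀ + τ_data·x̄)/(τ₀+τ_data), with τ₀=1/σ₀² and τ_data=n/σ².
Here τ₀ = 1/43.0 = 0.023256 and τ_data = 21/114.8 = 0.182927, so τ_n = 0.206183.
Rearranging for μ₀: μ₀ = (μ_n·τ_n − τ_data·x̄)/τ₀ = (5.8197·0.206183 − 0.182927·4.5) / 0.023256 = 0.376752/0.023256 ≈ 16.2.

μ₀ = 16.2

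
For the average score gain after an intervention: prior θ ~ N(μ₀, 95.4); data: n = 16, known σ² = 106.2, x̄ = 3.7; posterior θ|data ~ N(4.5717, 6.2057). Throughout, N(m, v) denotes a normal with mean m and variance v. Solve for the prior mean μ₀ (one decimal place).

The posterior mean is a precision-weighted average: μ_n = (τ₀μ₀ + τ_data·x̄)/(τ₀+τ_data), with τ₀=1/σ₀² and τ_data=n/σ².
Here τ₀ = 1/95.4 = 0.010482 and τ_data = 16/106.2 = 0.150659, so τ_n = 0.161141.
Rearranging for μ₀: μ₀ = (μ_n·τ_n − τ_data·x̄)/τ₀ = (4.5717·0.161141 − 0.150659·3.7) / 0.010482 = 0.179250/0.010482 ≈ 17.1.

μ₀ = 17.1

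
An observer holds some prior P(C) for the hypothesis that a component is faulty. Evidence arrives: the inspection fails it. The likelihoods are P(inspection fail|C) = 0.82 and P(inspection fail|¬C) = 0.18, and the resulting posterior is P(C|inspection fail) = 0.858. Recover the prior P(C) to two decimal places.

P(C) = 0.57

Bayes' rule in odds form gives O(C|E) = O(C)·[P(E|C)/P(E|¬C)], hence O(C) = O(C|E)/LR.
Posterior odds = 0.858/(1−0.858) = 6.0423. LR = 0.82/0.18 = 4.5556.
Prior odds = 6.0423/4.5556 = 1.3263, so P(C) = 1.3263/(1+1.3263) ≈ 0.57.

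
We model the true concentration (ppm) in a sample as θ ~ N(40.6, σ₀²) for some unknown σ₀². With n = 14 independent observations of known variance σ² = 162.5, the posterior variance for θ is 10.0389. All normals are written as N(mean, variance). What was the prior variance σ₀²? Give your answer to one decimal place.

σ₀² = 74.3

Posterior precision equals prior precision plus data precision: 1/σ_n² = 1/σ₀² + n/σ².
So 1/σ₀² = 1/10.0389 − 14/162.5 = 0.099613 − 0.086154 = 0.013459.
Hence σ₀² = 1/0.013459 ≈ 74.3.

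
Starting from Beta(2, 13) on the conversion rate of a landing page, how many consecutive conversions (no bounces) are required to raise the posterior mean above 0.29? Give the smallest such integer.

After k conversions and 0 bounces the posterior is Beta(2+k, 13), with mean (2+k)/(2+13+k).
Set (2+k)/(15+k) > 0.29 and solve: k > (0.29·15 − 2)/(1 − 0.29) = 3.310.
The smallest integer exceeding 3.310 is 4.

k = 4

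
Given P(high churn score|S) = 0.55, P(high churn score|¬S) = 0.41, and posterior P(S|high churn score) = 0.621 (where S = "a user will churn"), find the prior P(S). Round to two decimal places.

P(S) = 0.55

In odds form, posterior odds = prior odds × likelihood ratio, so prior odds = posterior odds ÷ LR.
Posterior odds = 0.621/(1−0.621) = 1.6385. LR = 0.55/0.41 = 1.3415.
Prior odds = 1.6385/1.3415 = 1.2214, so P(S) = 1.2214/(1+1.2214) ≈ 0.55.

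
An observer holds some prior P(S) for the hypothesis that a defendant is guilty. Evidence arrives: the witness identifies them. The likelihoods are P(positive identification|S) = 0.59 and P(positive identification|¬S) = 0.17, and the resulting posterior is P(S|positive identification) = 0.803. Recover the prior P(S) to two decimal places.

In odds form, posterior odds = prior odds × likelihood ratio, so prior odds = posterior odds ÷ LR.
Posterior odds = 0.803/(1−0.803) = 4.0761. LR = 0.59/0.17 = 3.4706.
Prior odds = 4.0761/3.4706 = 1.1745, so P(S) = 1.1745/(1+1.1745) ≈ 0.54.

P(S) = 0.54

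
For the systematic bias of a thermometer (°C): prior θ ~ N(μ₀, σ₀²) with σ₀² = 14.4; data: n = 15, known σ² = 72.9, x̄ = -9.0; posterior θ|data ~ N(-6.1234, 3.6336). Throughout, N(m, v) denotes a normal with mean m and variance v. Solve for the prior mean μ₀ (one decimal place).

μ₀ = 2.4

With known observation variance, the Normal–Normal posterior has precision τ_n = τ₀ + n/σ² and mean μ_n = (τ₀μ₀ + (n/σ²)x̄)/τ_n.
Here τ₀ = 1/14.4 = 0.069444 and τ_data = 15/72.9 = 0.205761, so τ_n = 0.275205.
Rearranging for μ₀: μ₀ = (μ_n·τ_n − τ_data·x̄)/τ₀ = (-6.1234·0.275205 − 0.205761·-9.0) / 0.069444 = 0.166659/0.069444 ≈ 2.4.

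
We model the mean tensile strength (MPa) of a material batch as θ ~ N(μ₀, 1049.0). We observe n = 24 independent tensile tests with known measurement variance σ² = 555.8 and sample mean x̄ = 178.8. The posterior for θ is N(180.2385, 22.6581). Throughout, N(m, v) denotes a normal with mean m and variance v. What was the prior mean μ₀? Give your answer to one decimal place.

μ₀ = 245.4

With known observation variance, the Normal–Normal posterior has precision τ_n = τ₀ + n/σ² and mean μ_n = (τ₀μ₀ + (n/σ²)x̄)/τ_n.
Here τ₀ = 1/1049.0 = 0.000953 and τ_data = 24/555.8 = 0.043181, so τ_n = 0.044134.
Rearranging for μ₀: μ₀ = (μ_n·τ_n − τ_data·x̄)/τ₀ = (180.2385·0.044134 − 0.043181·178.8) / 0.000953 = 0.233883/0.000953 ≈ 245.4.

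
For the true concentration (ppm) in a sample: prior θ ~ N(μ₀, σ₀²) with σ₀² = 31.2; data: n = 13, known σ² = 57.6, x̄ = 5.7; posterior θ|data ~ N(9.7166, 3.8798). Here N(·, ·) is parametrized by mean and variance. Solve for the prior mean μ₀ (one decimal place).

The posterior mean is a precision-weighted average: μ_n = (τ₀μ₀ + τ_data·x̄)/(τ₀+τ_data), with τ₀=1/σ₀² and τ_data=n/σ².
Here τ₀ = 1/31.2 = 0.032051 and τ_data = 13/57.6 = 0.225694, so τ_n = 0.257745.
Rearranging for μ₀: μ₀ = (μ_n·τ_n − τ_data·x̄)/τ₀ = (9.7166·0.257745 − 0.225694·5.7) / 0.032051 = 1.217949/0.032051 ≈ 38.0.

μ₀ = 38.0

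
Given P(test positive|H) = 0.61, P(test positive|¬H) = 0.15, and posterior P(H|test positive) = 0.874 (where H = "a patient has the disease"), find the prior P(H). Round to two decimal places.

P(H) = 0.63

In odds form, posterior odds = prior odds × likelihood ratio, so prior odds = posterior odds ÷ LR.
Posterior odds = 0.874/(1−0.874) = 6.9365. LR = 0.61/0.15 = 4.0667.
Prior odds = 6.9365/4.0667 = 1.7057, so P(H) = 1.7057/(1+1.7057) ≈ 0.63.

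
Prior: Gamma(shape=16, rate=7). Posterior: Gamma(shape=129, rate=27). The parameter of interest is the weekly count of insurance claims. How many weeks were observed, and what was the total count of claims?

n = 20 weeks with total 113 claims

A Gamma(α, β) prior (rate parametrization) on a Poisson rate with n observations summing to S gives posterior Gamma(α+S, β+n).
Matching: Σxᵢ = 129 − 16 = 113 and n = 27 − 7 = 20.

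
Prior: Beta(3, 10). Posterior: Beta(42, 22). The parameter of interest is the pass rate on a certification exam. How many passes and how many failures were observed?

39 passes and 12 failures

Beta is conjugate to the binomial likelihood: posterior = Beta(α+s, β+f).
So s = 42 − 3 = 39 and f = 22 − 10 = 12.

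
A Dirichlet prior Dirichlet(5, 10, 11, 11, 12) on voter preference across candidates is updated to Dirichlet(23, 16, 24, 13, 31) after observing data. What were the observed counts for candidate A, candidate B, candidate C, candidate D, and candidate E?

counts (18, 6, 13, 2, 19)

For a Dirichlet(α) prior with multinomial counts c, the posterior is Dirichlet(α + c) componentwise.
Counts are posterior − prior componentwise: 23−5=18, 16−10=6, 24−11=13, 13−11=2, 31−12=19.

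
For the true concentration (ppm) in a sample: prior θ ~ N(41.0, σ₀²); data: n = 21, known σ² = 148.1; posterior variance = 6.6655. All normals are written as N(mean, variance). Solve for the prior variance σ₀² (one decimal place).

Posterior precision equals prior precision plus data precision: 1/σ_n² = 1/σ₀² + n/σ².
So 1/σ₀² = 1/6.6655 − 21/148.1 = 0.150026 − 0.141796 = 0.008230.
Hence σ₀² = 1/0.008230 ≈ 121.5.

σ₀² = 121.5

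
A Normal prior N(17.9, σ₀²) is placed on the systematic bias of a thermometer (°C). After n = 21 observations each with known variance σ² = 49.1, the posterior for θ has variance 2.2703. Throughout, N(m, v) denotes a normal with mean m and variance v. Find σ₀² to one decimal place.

For the Normal–Normal model with known σ², precisions add: τ_n = τ₀ + n/σ².
So 1/σ₀² = 1/2.2703 − 21/49.1 = 0.440470 − 0.427699 = 0.012771.
Hence σ₀² = 1/0.012771 ≈ 78.3.

σ₀² = 78.3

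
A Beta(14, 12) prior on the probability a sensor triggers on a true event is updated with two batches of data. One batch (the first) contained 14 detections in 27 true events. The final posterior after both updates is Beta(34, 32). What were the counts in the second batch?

6 detections and 7 misses

Sequential conjugate updates are equivalent to a single update on the pooled data, so total successes = posterior α − prior α and total failures = posterior β − prior β.
Total across both batches: 34−14=20 detections, 32−12=20 misses.
Subtract the first batch: 20−14=6 detections and 20−13=7 misses.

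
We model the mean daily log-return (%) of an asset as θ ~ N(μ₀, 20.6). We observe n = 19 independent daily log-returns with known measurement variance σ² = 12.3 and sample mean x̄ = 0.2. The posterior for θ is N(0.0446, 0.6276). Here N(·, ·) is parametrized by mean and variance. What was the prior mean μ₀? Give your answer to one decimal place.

The posterior mean is a precision-weighted average: μ_n = (τ₀μ₀ + τ_data·x̄)/(τ₀+τ_data), with τ₀=1/σ₀² and τ_data=n/σ².
Here τ₀ = 1/20.6 = 0.048544 and τ_data = 19/12.3 = 1.544715, so τ_n = 1.593259.
Rearranging for μ₀: μ₀ = (μ_n·τ_n − τ_data·x̄)/τ₀ = (0.0446·1.593259 − 1.544715·0.2) / 0.048544 = -0.237884/0.048544 ≈ -4.9.

μ₀ = -4.9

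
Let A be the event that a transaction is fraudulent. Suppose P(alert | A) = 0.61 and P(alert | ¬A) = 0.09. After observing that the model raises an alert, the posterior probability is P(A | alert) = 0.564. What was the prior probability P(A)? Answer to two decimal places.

In odds form, posterior odds = prior odds × likelihood ratio, so prior odds = posterior odds ÷ LR.
Posterior odds = 0.564/(1−0.564) = 1.2936. LR = 0.61/0.09 = 6.7778.
Prior odds = 1.2936/6.7778 = 0.1909, so P(A) = 0.1909/(1+0.1909) ≈ 0.16.

P(A) = 0.16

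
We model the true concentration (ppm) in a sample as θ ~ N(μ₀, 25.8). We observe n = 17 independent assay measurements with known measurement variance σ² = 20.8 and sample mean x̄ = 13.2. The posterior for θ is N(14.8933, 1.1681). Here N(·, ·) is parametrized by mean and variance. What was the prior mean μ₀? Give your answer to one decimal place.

With known observation variance, the Normal–Normal posterior has precision τ_n = τ₀ + n/σ² and mean μ_n = (τ₀μ₀ + (n/σ²)x̄)/τ_n.
Here τ₀ = 1/25.8 = 0.038760 and τ_data = 17/20.8 = 0.817308, so τ_n = 0.856068.
Rearranging for μ₀: μ₀ = (μ_n·τ_n − τ_data·x̄)/τ₀ = (14.8933·0.856068 − 0.817308·13.2) / 0.038760 = 1.961212/0.038760 ≈ 50.6.

μ₀ = 50.6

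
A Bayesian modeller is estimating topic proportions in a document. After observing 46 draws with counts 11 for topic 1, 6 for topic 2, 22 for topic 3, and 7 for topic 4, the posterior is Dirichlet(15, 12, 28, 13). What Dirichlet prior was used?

For a Dirichlet(α) prior with multinomial counts c, the posterior is Dirichlet(α + c) componentwise.
Subtract each count from the matching posterior parameter: 15−11=4, 12−6=6, 28−22=6, 13−7=6.

Dirichlet(4, 6, 6, 6)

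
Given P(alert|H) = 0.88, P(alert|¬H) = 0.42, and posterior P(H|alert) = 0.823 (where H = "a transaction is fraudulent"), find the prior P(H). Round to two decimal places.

In odds form, posterior odds = prior odds × likelihood ratio, so prior odds = posterior odds ÷ LR.
Posterior odds = 0.823/(1−0.823) = 4.6497. LR = 0.88/0.42 = 2.0952.
Prior odds = 4.6497/2.0952 = 2.2192, so P(H) = 2.2192/(1+2.2192) ≈ 0.69.

P(H) = 0.69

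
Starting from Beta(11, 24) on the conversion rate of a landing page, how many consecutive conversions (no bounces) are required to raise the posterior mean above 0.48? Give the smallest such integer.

After k conversions and 0 bounces the posterior is Beta(11+k, 24), with mean (11+k)/(11+24+k).
Set (11+k)/(35+k) > 0.48 and solve: k > (0.48·35 − 11)/(1 − 0.48) = 11.154.
The smallest integer exceeding 11.154 is 12.

k = 12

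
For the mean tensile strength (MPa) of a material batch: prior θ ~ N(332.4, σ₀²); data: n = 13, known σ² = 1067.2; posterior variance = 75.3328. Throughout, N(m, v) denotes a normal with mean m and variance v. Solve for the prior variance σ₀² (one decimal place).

Posterior precision equals prior precision plus data precision: 1/σ_n² = 1/σ₀² + n/σ².
So 1/σ₀² = 1/75.3328 − 13/1067.2 = 0.013274 − 0.012181 = 0.001093.
Hence σ₀² = 1/0.001093 ≈ 914.9.

σ₀² = 914.9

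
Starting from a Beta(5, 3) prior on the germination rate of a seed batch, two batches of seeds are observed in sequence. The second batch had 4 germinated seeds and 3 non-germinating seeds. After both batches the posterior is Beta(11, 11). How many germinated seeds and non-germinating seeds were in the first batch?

Sequential conjugate updates are equivalent to a single update on the pooled data, so total successes = posterior α − prior α and total failures = posterior β − prior β.
Total across both batches: 11−5=6 germinated seeds, 11−3=8 non-germinating seeds.
Subtract the second batch: 6−4=2 germinated seeds and 8−3=5 non-germinating seeds.

2 germinated seeds and 5 non-germinating seeds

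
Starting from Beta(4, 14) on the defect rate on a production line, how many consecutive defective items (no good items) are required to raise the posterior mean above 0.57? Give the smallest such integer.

After k defective items and 0 good items the posterior is Beta(4+k, 14), with mean (4+k)/(4+14+k).
Set (4+k)/(18+k) > 0.57 and solve: k > (0.57·18 − 4)/(1 − 0.57) = 14.558.
The smallest integer exceeding 14.558 is 15, and checking k=15: (19)/(33) = 0.5758 > 0.57.

k = 15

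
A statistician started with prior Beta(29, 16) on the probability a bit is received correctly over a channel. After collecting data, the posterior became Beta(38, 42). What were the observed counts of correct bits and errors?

A Beta(α, β) prior with s successes and f failures in binomial data gives a Beta(α+s, β+f) posterior.
So s = 38 − 29 = 9 and f = 42 − 16 = 26.

9 correct bits and 26 errors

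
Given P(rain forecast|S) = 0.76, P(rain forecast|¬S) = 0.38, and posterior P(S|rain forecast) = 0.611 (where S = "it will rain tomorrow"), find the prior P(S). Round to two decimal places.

P(S) = 0.44

Bayes' rule in odds form gives O(S|E) = O(S)·[P(E|S)/P(E|¬S)], hence O(S) = O(S|E)/LR.
Posterior odds = 0.611/(1−0.611) = 1.5707. LR = 0.76/0.38 = 2.0000.
Prior odds = 1.5707/2.0000 = 0.7853, so P(S) = 0.7853/(1+0.7853) ≈ 0.44.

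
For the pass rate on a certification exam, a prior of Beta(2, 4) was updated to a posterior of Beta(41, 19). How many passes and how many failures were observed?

39 passes and 15 failures

Beta is conjugate to the binomial likelihood: posterior = Beta(a+s, b+f).
Match parameters: s=41−2=39, f=19−4=15.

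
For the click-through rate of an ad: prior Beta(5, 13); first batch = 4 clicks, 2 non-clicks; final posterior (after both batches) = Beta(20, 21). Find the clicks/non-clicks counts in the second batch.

11 clicks and 6 non-clicks

Sequential conjugate updates are equivalent to a single update on the pooled data, so total successes = posterior α − prior α and total failures = posterior β − prior β.
Total across both batches: 20−5=15 clicks, 21−13=8 non-clicks.
Subtract the first batch: 15−4=11 clicks and 8−2=6 non-clicks.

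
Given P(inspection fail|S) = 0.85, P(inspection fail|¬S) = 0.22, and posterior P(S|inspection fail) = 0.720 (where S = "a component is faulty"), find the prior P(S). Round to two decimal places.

In odds form, posterior odds = prior odds × likelihood ratio, so prior odds = posterior odds ÷ LR.
Posterior odds = 0.720/(1−0.720) = 2.5714. LR = 0.85/0.22 = 3.8636.
Prior odds = 2.5714/3.8636 = 0.6655, so P(S) = 0.6655/(1+0.6655) ≈ 0.40.

P(S) = 0.40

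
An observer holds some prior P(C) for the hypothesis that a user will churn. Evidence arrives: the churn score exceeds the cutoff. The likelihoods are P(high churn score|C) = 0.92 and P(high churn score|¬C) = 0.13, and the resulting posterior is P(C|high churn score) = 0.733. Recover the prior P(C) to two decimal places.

P(C) = 0.28

In odds form, posterior odds = prior odds × likelihood ratio, so prior odds = posterior odds ÷ LR.
Posterior odds = 0.733/(1−0.733) = 2.7453. LR = 0.92/0.13 = 7.0769.
Prior odds = 2.7453/7.0769 = 0.3879, so P(C) = 0.3879/(1+0.3879) ≈ 0.28.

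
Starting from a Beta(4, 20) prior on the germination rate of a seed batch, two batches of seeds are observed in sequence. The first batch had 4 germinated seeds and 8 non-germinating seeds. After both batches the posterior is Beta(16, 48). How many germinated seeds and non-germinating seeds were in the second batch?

Sequential conjugate updates are equivalent to a single update on the pooled data, so total successes = posterior α − prior α and total failures = posterior β − prior β.
Total across both batches: 16−4=12 germinated seeds, 48−20=28 non-germinating seeds.
Subtract the first batch: 12−4=8 germinated seeds and 28−8=20 non-germinating seeds.

8 germinated seeds and 20 non-germinating seeds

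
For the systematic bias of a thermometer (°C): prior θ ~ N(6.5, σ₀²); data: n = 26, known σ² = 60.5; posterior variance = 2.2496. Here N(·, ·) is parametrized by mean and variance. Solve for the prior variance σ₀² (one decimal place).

σ₀² = 67.7

For the Normal–Normal model with known σ², precisions add: τ_n = τ₀ + n/σ².
So 1/σ₀² = 1/2.2496 − 26/60.5 = 0.444523 − 0.429752 = 0.014771.
Hence σ₀² = 1/0.014771 ≈ 67.7.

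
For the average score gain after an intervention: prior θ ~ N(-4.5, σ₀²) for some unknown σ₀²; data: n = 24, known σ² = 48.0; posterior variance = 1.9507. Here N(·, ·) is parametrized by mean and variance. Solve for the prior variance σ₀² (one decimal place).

For the Normal–Normal model with known σ², precisions add: τ_n = τ₀ + n/σ².
So 1/σ₀² = 1/1.9507 − 24/48.0 = 0.512636 − 0.500000 = 0.012636.
Hence σ₀² = 1/0.012636 ≈ 79.1.

σ₀² = 79.1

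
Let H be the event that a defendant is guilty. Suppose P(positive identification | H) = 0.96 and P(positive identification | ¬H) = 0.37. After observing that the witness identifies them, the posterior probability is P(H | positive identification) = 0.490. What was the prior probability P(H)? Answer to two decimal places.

P(H) = 0.27

In odds form, posterior odds = prior odds × likelihood ratio, so prior odds = posterior odds ÷ LR.
Posterior odds = 0.490/(1−0.490) = 0.9608. LR = 0.96/0.37 = 2.5946.
Prior odds = 0.9608/2.5946 = 0.3703, so P(H) = 0.3703/(1+0.3703) ≈ 0.27.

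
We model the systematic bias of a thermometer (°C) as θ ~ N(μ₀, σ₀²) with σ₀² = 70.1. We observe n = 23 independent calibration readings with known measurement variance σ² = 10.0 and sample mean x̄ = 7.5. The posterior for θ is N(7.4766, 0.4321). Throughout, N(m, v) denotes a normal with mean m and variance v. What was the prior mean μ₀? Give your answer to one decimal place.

μ₀ = 3.7

With known observation variance, the Normal–Normal posterior has precision τ_n = τ₀ + n/σ² and mean μ_n = (τ₀μ₀ + (n/σ²)x̄)/τ_n.
Here τ₀ = 1/70.1 = 0.014265 and τ_data = 23/10.0 = 2.300000, so τ_n = 2.314265.
Rearranging for μ₀: μ₀ = (μ_n·τ_n − τ_data·x̄)/τ₀ = (7.4766·2.314265 − 2.300000·7.5) / 0.014265 = 0.052834/0.014265 ≈ 3.7.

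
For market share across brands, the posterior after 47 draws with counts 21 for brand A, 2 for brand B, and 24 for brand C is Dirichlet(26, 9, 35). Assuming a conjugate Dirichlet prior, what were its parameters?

For a Dirichlet(α) prior with multinomial counts c, the posterior is Dirichlet(α + c) componentwise.
Subtract each count from the matching posterior parameter: 26−21=5, 9−2=7, 35−24=11.

Dirichlet(5, 7, 11)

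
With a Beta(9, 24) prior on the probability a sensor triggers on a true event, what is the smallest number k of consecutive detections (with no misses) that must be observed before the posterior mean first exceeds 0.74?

After k detections and 0 misses the posterior is Beta(9+k, 24), with mean (9+k)/(9+24+k).
Set (9+k)/(33+k) > 0.74 and solve: k > (0.74·33 − 9)/(1 − 0.74) = 59.308.
The smallest integer exceeding 59.308 is 60, and checking k=60: (69)/(93) = 0.7419 > 0.74.

k = 60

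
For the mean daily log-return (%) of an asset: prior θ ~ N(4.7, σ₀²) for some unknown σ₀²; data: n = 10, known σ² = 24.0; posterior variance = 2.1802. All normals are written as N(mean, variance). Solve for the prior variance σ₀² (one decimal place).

σ₀² = 23.8

For the Normal–Normal model with known σ², precisions add: τ_n = τ₀ + n/σ².
So 1/σ₀² = 1/2.1802 − 10/24.0 = 0.458674 − 0.416667 = 0.042007.
Hence σ₀² = 1/0.042007 ≈ 23.8.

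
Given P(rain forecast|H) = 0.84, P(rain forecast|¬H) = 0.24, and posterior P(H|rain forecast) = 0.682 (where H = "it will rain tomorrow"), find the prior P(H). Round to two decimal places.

P(H) = 0.38

Bayes' rule in odds form gives O(H|E) = O(H)·[P(E|H)/P(E|¬H)], hence O(H) = O(H|E)/LR.
Posterior odds = 0.682/(1−0.682) = 2.1447. LR = 0.84/0.24 = 3.5000.
Prior odds = 2.1447/3.5000 = 0.6128, so P(H) = 0.6128/(1+0.6128) ≈ 0.38.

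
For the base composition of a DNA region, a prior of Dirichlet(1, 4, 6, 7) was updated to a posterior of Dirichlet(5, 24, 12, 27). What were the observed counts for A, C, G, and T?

For a Dirichlet(α) prior with multinomial counts c, the posterior is Dirichlet(α + c) componentwise.
Counts are posterior − prior componentwise: 5−1=4, 24−4=20, 12−6=6, 27−7=20.

counts (4, 20, 6, 20)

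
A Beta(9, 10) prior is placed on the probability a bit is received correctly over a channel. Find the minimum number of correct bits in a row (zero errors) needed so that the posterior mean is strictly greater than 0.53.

After k correct bits and 0 errors the posterior is Beta(9+k, 10), with mean (9+k)/(9+10+k).
Set (9+k)/(19+k) > 0.53 and solve: k > (0.53·19 − 9)/(1 − 0.53) = 2.277.
The smallest integer exceeding 2.277 is 3.

k = 3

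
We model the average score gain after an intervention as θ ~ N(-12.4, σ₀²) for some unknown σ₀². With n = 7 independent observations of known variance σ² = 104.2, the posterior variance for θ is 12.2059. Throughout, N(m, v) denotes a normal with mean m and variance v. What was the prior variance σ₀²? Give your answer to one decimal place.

σ₀² = 67.8

For the Normal–Normal model with known σ², precisions add: τ_n = τ₀ + n/σ².
So 1/σ₀² = 1/12.2059 − 7/104.2 = 0.081928 − 0.067179 = 0.014749.
Hence σ₀² = 1/0.014749 ≈ 67.8.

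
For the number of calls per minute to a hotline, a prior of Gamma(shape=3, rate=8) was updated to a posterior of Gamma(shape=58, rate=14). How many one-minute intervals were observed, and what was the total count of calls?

n = 6 one-minute intervals with total 55 calls

Gamma–Poisson conjugacy: posterior shape = α + Σxᵢ, posterior rate = β + n.
Matching: Σxᵢ = 58 − 3 = 55 and n = 14 − 8 = 6.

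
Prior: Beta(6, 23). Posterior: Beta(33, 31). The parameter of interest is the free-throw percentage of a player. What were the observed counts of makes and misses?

Beta is conjugate to the binomial likelihood: posterior = Beta(α+s, β+f).
Match parameters: s=33−6=27, f=31−23=8.

27 makes and 8 misses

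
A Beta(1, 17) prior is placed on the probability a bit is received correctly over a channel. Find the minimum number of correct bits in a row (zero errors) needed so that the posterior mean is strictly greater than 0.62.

k = 27

After k correct bits and 0 errors the posterior is Beta(1+k, 17), with mean (1+k)/(1+17+k).
Set (1+k)/(18+k) > 0.62 and solve: k > (0.62·18 − 1)/(1 − 0.62) = 26.737.
The smallest integer exceeding 26.737 is 27.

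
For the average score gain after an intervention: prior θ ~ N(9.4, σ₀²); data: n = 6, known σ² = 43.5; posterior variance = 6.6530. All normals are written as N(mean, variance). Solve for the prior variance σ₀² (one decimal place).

σ₀² = 80.8

For the Normal–Normal model with known σ², precisions add: τ_n = τ₀ + n/σ².
So 1/σ₀² = 1/6.6530 − 6/43.5 = 0.150308 − 0.137931 = 0.012377.
Hence σ₀² = 1/0.012377 ≈ 80.8.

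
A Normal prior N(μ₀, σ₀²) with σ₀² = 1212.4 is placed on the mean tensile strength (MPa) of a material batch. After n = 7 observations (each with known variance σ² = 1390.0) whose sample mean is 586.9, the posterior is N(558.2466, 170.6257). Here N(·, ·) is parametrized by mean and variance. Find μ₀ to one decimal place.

With known observation variance, the Normal–Normal posterior has precision τ_n = τ₀ + n/σ² and mean μ_n = (τ₀μ₀ + (n/σ²)x̄)/τ_n.
Here τ₀ = 1/1212.4 = 0.000825 and τ_data = 7/1390.0 = 0.005036, so τ_n = 0.005861.
Rearranging for μ₀: μ₀ = (μ_n·τ_n − τ_data·x̄)/τ₀ = (558.2466·0.005861 − 0.005036·586.9) / 0.000825 = 0.316255/0.000825 ≈ 383.3.

μ₀ = 383.3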